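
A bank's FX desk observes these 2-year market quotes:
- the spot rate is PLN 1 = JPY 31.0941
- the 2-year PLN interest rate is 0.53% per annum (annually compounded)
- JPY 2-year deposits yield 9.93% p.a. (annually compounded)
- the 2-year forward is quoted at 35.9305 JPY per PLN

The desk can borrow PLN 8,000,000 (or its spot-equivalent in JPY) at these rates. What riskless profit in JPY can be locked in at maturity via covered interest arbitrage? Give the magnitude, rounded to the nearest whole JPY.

T = 2 years.
Keep in PLN, deliver into the forward: 8,000,000·1.01062809·35.9305 = JPY 290,498,980.70.
Swap to JPY now, deposit: 8,000,000·31.0941·1.20846049 = JPY 300,607,930.58.
The quoted forward undervalues PLN, so borrow PLN, convert to JPY at spot, deposit the JPY at 9.93%, and buy PLN forward at 35.9305 to cover the loan.
Profit = 300,607,930.58 − 290,498,980.70 = JPY 10,108,950.

JPY 10,108,950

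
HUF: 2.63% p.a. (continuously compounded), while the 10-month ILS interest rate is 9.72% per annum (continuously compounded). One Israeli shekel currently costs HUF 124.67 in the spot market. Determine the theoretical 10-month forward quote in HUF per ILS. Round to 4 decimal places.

T = 10/12 years.
Growth of 1 HUF over T: e^(0.0263×10/12) = 1.022158601.
Growth of 1 ILS over T: e^(0.0972×10/12) = 1.084370897.
Forward (HUF per ILS) = 124.67 × 1.022158601 / 1.084370897 = 117.517459.

117.5175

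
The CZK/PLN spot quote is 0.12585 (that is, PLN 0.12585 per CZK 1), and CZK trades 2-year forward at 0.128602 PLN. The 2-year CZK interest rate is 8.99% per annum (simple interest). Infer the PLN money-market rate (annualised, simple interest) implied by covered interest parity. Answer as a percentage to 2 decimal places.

T = 2 years.
By CIP, F/S equals the PLN-to-CZK growth ratio: 0.128602/0.12585 = 1.0218673.
CZK growth factor: 1 + 0.0899×2 = 1.179800.
So the PLN growth factor = 1.205599.
(1.205599 − 1)/T = 0.102800, i.e. 10.28%.

10.28%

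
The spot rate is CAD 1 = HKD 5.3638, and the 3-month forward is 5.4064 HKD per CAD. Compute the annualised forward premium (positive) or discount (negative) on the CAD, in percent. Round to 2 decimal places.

+3.18%

T = 3/12 years.
(F − S)/S = (5.4064 − 5.3638)/5.3638 = 0.0079421.
Annualise by dividing by T: 0.0079421 / (3/12) = 0.031768 → 3.18%.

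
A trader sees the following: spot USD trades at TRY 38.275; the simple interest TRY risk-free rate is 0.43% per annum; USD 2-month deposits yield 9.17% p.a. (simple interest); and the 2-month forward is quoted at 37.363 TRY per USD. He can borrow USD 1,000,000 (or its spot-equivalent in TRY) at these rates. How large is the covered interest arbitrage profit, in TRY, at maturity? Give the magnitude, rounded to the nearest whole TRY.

T = 2/12 years.
Keep in USD, deliver into the forward: 1,000,000·1.0152833333·37.363 = TRY 37,934,031.18.
Swap to TRY now, deposit: 1,000,000·38.275·1.0007166667 = TRY 38,302,430.42.
The quoted forward undervalues USD, so borrow USD, convert to TRY at spot, deposit the TRY at 0.43%, and buy USD forward at 37.363 to cover the loan.
Profit = 38,302,430.42 − 37,934,031.18 = TRY 368,399.

TRY 368,399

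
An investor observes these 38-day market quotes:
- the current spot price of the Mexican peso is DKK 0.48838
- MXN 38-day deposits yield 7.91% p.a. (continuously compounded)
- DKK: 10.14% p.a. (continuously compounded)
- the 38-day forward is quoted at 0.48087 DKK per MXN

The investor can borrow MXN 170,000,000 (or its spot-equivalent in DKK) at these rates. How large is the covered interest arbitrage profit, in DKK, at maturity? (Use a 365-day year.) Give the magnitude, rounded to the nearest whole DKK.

T = 38/365 years.
Keep in MXN, deliver into the forward: 170,000,000·1.0082690699·0.48087 = DKK 82,423,879.10.
Swap to DKK now, deposit: 170,000,000·0.48838·1.010612631 = DKK 83,905,709.44.
The quoted forward undervalues MXN, so borrow MXN, convert to DKK at spot, deposit the DKK at 10.14%, and buy MXN forward at 0.48087 to cover the loan.
The gap between the two covered legs is DKK 1,481,830.

DKK 1,481,830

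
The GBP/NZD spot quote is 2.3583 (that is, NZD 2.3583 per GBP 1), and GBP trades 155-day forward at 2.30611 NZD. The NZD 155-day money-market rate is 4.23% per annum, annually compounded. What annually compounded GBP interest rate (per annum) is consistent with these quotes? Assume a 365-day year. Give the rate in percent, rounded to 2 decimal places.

9.87%

T = 155/365 years.
By CIP, F/S equals the NZD-to-GBP growth ratio: 2.30611/2.3583 = 0.9778697.
The NZD side grows by (1 + 0.0423)^(155/365) = 1.0177492.
Hence g_GBP = 1.040782.
r = 1.040782^(365/155) − 1 = 0.098701 → 9.87%.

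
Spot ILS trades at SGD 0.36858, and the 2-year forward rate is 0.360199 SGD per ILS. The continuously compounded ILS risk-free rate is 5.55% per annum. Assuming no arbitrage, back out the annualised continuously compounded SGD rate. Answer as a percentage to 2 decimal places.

T = 2 years.
By CIP, F/S equals the SGD-to-ILS growth ratio: 0.360199/0.36858 = 0.9772614.
ILS growth factor: e^(0.0555×2) = 1.1173949.
Hence g_SGD = 1.0919869.
Take logs: ln 1.0919869 / 2 = 0.043999, so 4.40%.

4.40%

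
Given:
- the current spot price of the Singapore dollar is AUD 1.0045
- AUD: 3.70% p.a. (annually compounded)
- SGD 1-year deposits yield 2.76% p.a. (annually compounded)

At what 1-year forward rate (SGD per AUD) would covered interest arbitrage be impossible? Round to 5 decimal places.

0.98650

T = 1 year.
AUD accumulates by (1 + 0.0370)^1 = 1.037000.
SGD accumulates by (1 + 0.0276)^1 = 1.027600.
So F = 1.0045 × 1.037000 / 1.027600 = 1.013689 (AUD/SGD).
Invert for SGD per AUD: 1 / 1.013689 = 0.98650.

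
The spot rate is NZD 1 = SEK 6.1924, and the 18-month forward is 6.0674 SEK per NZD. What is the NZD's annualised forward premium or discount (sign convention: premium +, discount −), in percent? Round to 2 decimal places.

T = 18/12 years.
NZD trades forward at -2.01860% vs spot over the period.
×(1/T) gives -1.35% p.a.

-1.35%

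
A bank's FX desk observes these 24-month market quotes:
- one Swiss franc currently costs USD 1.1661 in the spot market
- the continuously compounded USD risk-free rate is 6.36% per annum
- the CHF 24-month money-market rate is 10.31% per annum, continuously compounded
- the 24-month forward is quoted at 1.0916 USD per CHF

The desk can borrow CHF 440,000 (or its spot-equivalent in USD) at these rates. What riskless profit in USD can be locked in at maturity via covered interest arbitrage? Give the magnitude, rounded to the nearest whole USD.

USD 7,612

T = 2 years.
Invest the CHF and cover forward: 440,000 × 1.22899898 × 1.0916 = USD 590,293.13.
Convert at spot and invest in USD: 440,000 × 1.1661 × 1.13564412 = USD 582,680.83.
The quoted forward overvalues CHF, so borrow USD, buy CHF at spot, deposit the CHF at 10.31%, and sell the proceeds forward at 1.0916.
The gap between the two covered legs is USD 7,612.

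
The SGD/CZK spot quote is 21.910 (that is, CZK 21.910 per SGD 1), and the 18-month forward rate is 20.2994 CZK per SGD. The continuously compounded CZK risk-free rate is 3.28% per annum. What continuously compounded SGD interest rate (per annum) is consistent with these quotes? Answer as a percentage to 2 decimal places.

8.37%

T = 18/12 years.
CIP gives F = S · g_CZK/g_SGD, so g_CZK/g_SGD = 20.2994/21.91 = 0.9264902.
CZK growth factor: e^(0.0328×18/12) = 1.0504304.
So the SGD growth factor = 1.1337739.
r = ln(1.1337739)/(18/12) = 0.083701 → 8.37%.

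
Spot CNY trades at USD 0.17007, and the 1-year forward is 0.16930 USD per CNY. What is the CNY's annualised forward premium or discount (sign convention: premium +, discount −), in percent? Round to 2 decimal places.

-0.45%

T = 1 year.
Period premium: (0.16930 − 0.17007)/0.17007 = -0.0045275.
Per annum: -0.0045275 / 1 = -0.004528 = -0.45%.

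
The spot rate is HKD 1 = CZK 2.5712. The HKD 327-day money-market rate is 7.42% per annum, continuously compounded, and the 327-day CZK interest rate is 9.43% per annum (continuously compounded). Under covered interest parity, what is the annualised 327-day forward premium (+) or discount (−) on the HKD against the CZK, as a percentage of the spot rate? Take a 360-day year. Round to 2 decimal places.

+2.03%

T = 327/360 years.
CIP forward (CZK per HKD) = 2.5712 × 1.0894313/1.0697215 = 2.6185748.
Annualised premium = (F − S)/S × (1/T) = (2.6185748 − 2.5712)/2.5712 ÷ (327/360) = 2.03%.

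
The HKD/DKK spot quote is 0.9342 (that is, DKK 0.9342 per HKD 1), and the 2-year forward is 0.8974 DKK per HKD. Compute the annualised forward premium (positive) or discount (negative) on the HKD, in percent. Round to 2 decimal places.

T = 2 years.
Period premium: (0.8974 − 0.9342)/0.9342 = -0.0393920.
Per annum: -0.0393920 / 2 = -0.019696 = -1.97%.

-1.97%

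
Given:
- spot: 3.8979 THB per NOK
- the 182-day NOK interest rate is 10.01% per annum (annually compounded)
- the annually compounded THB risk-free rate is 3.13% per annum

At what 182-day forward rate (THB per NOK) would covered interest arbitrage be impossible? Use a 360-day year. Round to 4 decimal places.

T = 182/360 years.
THB accumulates by (1 + 0.0313)^(182/360) = 1.0157033.
Growth of 1 NOK over T: (1 + 0.1001)^(182/360) = 1.0494126.
CIP: F = S · (grow THB)/(grow NOK) = 3.8979 × 1.0157033/1.0494126 = 3.772691 THB per NOK.

3.7727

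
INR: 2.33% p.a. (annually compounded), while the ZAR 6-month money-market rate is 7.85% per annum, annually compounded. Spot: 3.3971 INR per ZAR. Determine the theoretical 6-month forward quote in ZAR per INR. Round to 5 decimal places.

0.30220

T = 6/12 years.
INR growth factor: (1 + 0.0233)^(6/12) = 1.0115829.
Growth of 1 ZAR over T: (1 + 0.0785)^(6/12) = 1.0385085.
So F = 3.3971 × 1.0115829 / 1.0385085 = 3.309023 (INR/ZAR).
Quoted the other way: 1/3.309023 = 0.30220 ZAR per INR.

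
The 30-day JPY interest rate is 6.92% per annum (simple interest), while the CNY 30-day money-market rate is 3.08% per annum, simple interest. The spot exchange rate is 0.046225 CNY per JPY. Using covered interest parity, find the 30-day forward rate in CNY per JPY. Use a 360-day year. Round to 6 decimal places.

0.046078

T = 30/360 years.
Growth of 1 CNY over T: 1 + 0.0308×30/360 = 1.0025667.
JPY accumulates by 1 + 0.0692×30/360 = 1.0057667.
So F = 0.046225 × 1.0025667 / 1.0057667 = 0.04607793 (CNY/JPY).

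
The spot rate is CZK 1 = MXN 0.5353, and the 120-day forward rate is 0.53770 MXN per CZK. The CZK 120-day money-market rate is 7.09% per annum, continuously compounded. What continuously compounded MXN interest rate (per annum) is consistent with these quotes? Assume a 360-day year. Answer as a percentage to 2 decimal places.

T = 120/360 years.
F/S = 0.5377/0.5353 = 1.0044835 = (growth of MXN) / (growth of CZK).
The CZK side grows by e^(0.0709×120/360) = 1.0239148.
So the MXN growth factor = 1.0285055.
r = ln(1.0285055)/(120/360) = 0.084320 → 8.43%.

8.43%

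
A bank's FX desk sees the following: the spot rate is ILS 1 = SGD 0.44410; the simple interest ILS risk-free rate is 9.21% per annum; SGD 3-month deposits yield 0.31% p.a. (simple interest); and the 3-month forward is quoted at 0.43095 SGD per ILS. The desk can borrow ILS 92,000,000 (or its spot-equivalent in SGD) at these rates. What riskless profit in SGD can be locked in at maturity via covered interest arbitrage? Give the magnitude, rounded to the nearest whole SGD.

SGD 328,583

T = 3/12 years.
Invest the ILS and cover forward: 92,000,000 × 1.023025 × 0.43095 = SGD 40,560,281.39.
Convert at spot and invest in SGD: 92,000,000 × 0.44410 × 1.000775 = SGD 40,888,864.33.
The quoted forward undervalues ILS, so borrow ILS, convert to SGD at spot, deposit the SGD at 0.31%, and buy ILS forward at 0.43095 to cover the loan.
The gap between the two covered legs is SGD 328,583.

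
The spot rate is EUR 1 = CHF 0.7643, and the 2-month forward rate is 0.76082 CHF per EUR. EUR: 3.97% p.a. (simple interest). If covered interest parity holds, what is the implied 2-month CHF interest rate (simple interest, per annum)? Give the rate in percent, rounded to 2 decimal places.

T = 2/12 years.
F/S = 0.76082/0.7643 = 0.9954468 = (growth of CHF) / (growth of EUR).
EUR growth factor: 1 + 0.0397×2/12 = 1.0066167.
Hence g_CHF = 1.0020334.
r = (1.0020334 − 1)/(2/12) = 0.012200 → 1.22%.

1.22%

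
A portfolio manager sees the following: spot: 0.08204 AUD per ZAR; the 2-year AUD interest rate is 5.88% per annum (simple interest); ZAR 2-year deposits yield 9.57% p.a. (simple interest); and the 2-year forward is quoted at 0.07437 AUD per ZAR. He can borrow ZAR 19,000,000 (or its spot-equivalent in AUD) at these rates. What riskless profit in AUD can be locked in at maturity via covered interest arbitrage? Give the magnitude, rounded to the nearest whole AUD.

T = 2 years.
Keep in ZAR, deliver into the forward: 19,000,000·1.191400·0.07437 = AUD 1,683,483.94.
Swap to AUD now, deposit: 19,000,000·0.08204·1.117600 = AUD 1,742,070.18.
The quoted forward undervalues ZAR, so borrow ZAR, convert to AUD at spot, deposit the AUD at 5.88%, and buy ZAR forward at 0.07437 to cover the loan.
Arbitrage profit = |1,683,483.94 − 1,742,070.18| = AUD 58,586.

AUD 58,586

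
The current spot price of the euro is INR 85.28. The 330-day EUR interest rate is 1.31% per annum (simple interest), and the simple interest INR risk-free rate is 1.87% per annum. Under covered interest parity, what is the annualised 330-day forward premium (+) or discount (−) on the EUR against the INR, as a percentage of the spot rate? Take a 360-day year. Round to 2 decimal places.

+0.55%

T = 330/360 years.
No-arbitrage forward: 85.28 × 1.0171417 / 1.0120083 = 85.71258 INR/EUR.
Annualised premium = (F − S)/S × (1/T) = (85.71258 − 85.28)/85.28 ÷ (330/360) = 0.55%.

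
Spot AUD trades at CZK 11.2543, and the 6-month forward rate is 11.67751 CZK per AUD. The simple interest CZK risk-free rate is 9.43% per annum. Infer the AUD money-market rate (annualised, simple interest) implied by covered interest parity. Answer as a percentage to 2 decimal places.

T = 6/12 years.
By CIP, F/S equals the CZK-to-AUD growth ratio: 11.67751/11.2543 = 1.0376043.
CZK growth factor: 1 + 0.0943×6/12 = 1.047150.
Hence g_AUD = 1.0091997.
r = (1.0091997 − 1)/(6/12) = 0.018399 → 1.84%.

1.84%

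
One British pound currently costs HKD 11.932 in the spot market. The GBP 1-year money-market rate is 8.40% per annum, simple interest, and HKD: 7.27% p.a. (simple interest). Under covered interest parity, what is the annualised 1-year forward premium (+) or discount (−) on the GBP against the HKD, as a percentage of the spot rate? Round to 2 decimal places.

-1.04%

T = 1 year.
F = S · g_HKD/g_GBP = 11.932 × 1.072700/1.084000 = 11.807617.
Annualised premium = (F − S)/S × (1/T) = (11.807617 − 11.932)/11.932 ÷ 1 = -1.04%.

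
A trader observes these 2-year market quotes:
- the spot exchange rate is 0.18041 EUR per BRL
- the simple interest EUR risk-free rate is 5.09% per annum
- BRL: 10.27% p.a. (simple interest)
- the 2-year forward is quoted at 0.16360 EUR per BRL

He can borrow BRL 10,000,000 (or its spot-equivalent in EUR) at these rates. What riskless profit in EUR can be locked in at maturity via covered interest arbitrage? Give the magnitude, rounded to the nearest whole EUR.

EUR 15,723

T = 2 years.
Route A — deposit BRL, sell forward: 10,000,000 × 1.205400 × 0.16360 = EUR 1,972,034.40.
Route B — convert at spot, deposit EUR: 10,000,000 × 0.18041 × 1.101800 = EUR 1,987,757.38.
The quoted forward undervalues BRL, so borrow BRL, convert to EUR at spot, deposit the EUR at 5.09%, and buy BRL forward at 0.16360 to cover the loan.
Profit = 1,987,757.38 − 1,972,034.40 = EUR 15,723.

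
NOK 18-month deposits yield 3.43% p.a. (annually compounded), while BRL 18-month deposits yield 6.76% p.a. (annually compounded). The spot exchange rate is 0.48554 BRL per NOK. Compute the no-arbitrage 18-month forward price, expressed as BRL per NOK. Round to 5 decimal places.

T = 18/12 years.
Growth of 1 BRL over T: (1 + 0.0676)^(18/12) = 1.1030948.
Growth of 1 NOK over T: (1 + 0.0343)^(18/12) = 1.0518887.
Forward (BRL per NOK) = 0.48554 × 1.1030948 / 1.0518887 = 0.5091762.

0.50918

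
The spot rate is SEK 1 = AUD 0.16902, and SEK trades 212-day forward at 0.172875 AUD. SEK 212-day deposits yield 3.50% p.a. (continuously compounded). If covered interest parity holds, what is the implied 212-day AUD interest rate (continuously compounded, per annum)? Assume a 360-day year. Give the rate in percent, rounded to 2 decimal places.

7.33%

T = 212/360 years.
CIP gives F = S · g_AUD/g_SEK, so g_AUD/g_SEK = 0.172875/0.16902 = 1.0228080.
The SEK side grows by e^(0.0350×212/360) = 1.020825.
Hence g_AUD = 1.044108.
r = ln(1.044108)/(212/360) = 0.073296 → 7.33%.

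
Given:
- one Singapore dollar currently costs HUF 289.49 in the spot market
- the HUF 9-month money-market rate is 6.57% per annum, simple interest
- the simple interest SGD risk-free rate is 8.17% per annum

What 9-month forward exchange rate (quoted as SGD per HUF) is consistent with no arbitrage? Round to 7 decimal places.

0.0034939

T = 9/12 years.
HUF accumulates by 1 + 0.0657×9/12 = 1.049275.
Growth of 1 SGD over T: 1 + 0.0817×9/12 = 1.061275.
So F = 289.49 × 1.049275 / 1.061275 = 286.2167 (HUF/SGD).
Quoted the other way: 1/286.2167 = 0.0034939 SGD per HUF.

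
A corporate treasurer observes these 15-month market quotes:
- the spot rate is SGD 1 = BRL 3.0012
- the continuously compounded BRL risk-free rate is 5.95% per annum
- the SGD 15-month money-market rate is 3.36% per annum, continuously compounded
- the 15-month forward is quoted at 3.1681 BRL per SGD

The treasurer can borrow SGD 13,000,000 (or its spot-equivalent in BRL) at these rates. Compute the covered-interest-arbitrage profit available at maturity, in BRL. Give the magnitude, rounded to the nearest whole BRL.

T = 15/12 years.
Keep in SGD, deliver into the forward: 13,000,000·1.0428944788·3.1681 = BRL 42,951,921.98.
Swap to BRL now, deposit: 13,000,000·3.0012·1.0772106838 = BRL 42,028,021.15.
The quoted forward overvalues SGD, so borrow BRL, buy SGD at spot, deposit the SGD at 3.36%, and sell the proceeds forward at 3.1681.
Arbitrage profit = |42,951,921.98 − 42,028,021.15| = BRL 923,901.

BRL 923,901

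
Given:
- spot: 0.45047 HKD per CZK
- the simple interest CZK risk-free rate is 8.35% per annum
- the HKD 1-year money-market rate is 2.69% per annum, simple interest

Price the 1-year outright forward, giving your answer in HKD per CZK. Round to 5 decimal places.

T = 1 year.
HKD accumulates by 1 + 0.0269×1 = 1.026900.
Growth of 1 CZK over T: 1 + 0.0835×1 = 1.083500.
So F = 0.45047 × 1.026900 / 1.083500 = 0.4269383 (HKD/CZK).

0.42694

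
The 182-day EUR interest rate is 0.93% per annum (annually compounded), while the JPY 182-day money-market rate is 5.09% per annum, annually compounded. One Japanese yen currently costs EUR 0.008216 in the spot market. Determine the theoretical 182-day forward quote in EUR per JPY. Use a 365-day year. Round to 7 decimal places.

T = 182/365 years.
EUR accumulates by (1 + 0.0093)^(182/365) = 1.0046265.
Growth of 1 JPY over T: (1 + 0.0509)^(182/365) = 1.0250644.
So F = 0.008216 × 1.0046265 / 1.0250644 = 0.008052188 (EUR/JPY).

0.0080522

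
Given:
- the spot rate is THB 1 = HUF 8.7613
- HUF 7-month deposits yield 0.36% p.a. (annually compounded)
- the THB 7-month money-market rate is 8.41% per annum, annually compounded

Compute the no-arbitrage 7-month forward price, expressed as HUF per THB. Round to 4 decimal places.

T = 7/12 years.
HUF accumulates by (1 + 0.0036)^(7/12) = 1.0020984.
THB accumulates by (1 + 0.0841)^(7/12) = 1.0482313.
CIP: F = S · (grow HUF)/(grow THB) = 8.7613 × 1.0020984/1.0482313 = 8.375713 HUF per THB.

8.3757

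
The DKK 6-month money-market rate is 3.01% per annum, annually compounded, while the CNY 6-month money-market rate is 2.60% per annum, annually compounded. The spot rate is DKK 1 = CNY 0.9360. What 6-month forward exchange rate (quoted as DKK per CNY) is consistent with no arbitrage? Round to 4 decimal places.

1.0705

T = 6/12 years.
CNY growth factor: (1 + 0.0260)^(6/12) = 1.0129166.
Growth of 1 DKK over T: (1 + 0.0301)^(6/12) = 1.0149384.
CIP: F = S · (grow CNY)/(grow DKK) = 0.936 × 1.0129166/1.0149384 = 0.9341354 CNY per DKK.
Invert for DKK per CNY: 1 / 0.9341354 = 1.0705.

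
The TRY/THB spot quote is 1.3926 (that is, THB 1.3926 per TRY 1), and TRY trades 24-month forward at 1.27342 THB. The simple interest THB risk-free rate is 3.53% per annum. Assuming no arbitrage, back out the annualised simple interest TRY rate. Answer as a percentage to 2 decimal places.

T = 2 years.
F/S = 1.27342/1.3926 = 0.9144191 = (growth of THB) / (growth of TRY).
The THB side grows by 1 + 0.0353×2 = 1.070600.
Hence g_TRY = 1.1707979.
r = (1.1707979 − 1)/2 = 0.085399 → 8.54%.

8.54%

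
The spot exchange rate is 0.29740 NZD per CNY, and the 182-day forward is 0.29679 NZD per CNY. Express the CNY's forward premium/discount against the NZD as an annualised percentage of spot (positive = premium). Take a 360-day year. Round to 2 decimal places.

-0.41%

T = 182/360 years.
(F − S)/S = (0.29679 − 0.2974)/0.2974 = -0.0020511.
Per annum: -0.0020511 / (182/360) = -0.004057 = -0.41%.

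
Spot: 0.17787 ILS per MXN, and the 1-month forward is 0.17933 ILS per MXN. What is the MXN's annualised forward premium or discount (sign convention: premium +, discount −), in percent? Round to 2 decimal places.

+9.85%

T = 1/12 years.
MXN trades forward at +0.82082% vs spot over the period.
Annualise by dividing by T: 0.0082082 / (1/12) = 0.098498 → 9.85%.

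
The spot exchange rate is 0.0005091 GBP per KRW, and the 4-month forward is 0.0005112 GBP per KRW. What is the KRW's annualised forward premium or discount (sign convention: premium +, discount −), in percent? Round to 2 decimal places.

+1.24%

T = 4/12 years.
Period premium: (0.0005112 − 0.0005091)/0.0005091 = 0.0041249.
×(1/T) gives 1.24% p.a.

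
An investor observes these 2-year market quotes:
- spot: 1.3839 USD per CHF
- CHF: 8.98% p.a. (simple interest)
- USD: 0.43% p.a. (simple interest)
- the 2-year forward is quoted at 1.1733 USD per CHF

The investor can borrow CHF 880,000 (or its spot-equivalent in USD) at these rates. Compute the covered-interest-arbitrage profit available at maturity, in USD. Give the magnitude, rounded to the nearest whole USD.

T = 2 years.
Invest the CHF and cover forward: 880,000 × 1.179600 × 1.1733 = USD 1,217,941.72.
Convert at spot and invest in USD: 880,000 × 1.3839 × 1.008600 = USD 1,228,305.36.
The quoted forward undervalues CHF, so borrow CHF, convert to USD at spot, deposit the USD at 0.43%, and buy CHF forward at 1.1733 to cover the loan.
Arbitrage profit = |1,217,941.72 − 1,228,305.36| = USD 10,364.

USD 10,364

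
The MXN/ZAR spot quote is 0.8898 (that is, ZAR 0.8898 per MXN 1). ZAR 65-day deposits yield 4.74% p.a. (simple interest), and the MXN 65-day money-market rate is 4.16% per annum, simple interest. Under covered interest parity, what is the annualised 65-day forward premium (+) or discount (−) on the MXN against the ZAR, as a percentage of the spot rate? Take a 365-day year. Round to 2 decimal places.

+0.58%

T = 65/365 years.
No-arbitrage forward: 0.8898 × 1.0084411 / 1.0074082 = 0.8907123 ZAR/MXN.
Annualised premium = (F − S)/S × (1/T) = (0.8907123 − 0.8898)/0.8898 ÷ (65/365) = 0.58%.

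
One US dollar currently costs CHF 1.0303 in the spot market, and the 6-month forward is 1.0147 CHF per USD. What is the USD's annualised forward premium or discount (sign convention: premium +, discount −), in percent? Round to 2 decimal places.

-3.03%

T = 6/12 years.
Period premium: (1.0147 − 1.0303)/1.0303 = -0.0151412.
×(1/T) gives -3.03% p.a.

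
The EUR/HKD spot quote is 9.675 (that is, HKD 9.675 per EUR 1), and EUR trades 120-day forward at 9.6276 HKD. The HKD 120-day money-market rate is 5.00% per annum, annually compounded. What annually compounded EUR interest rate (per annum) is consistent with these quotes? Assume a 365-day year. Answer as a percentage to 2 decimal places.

6.58%

T = 120/365 years.
By CIP, F/S equals the HKD-to-EUR growth ratio: 9.6276/9.675 = 0.9951008.
The HKD side grows by (1 + 0.0500)^(120/365) = 1.0161699.
So the EUR growth factor = 1.0211728.
r = 1.0211728^(365/120) − 1 = 0.065803 → 6.58%.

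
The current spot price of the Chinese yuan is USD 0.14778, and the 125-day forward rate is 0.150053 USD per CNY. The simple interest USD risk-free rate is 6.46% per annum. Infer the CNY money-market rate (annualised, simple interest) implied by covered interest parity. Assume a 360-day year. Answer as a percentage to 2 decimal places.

T = 125/360 years.
By CIP, F/S equals the USD-to-CNY growth ratio: 0.150053/0.14778 = 1.0153810.
The USD side grows by 1 + 0.0646×125/360 = 1.0224306.
That pins the CNY growth at 1.0069428.
r = (1.0069428 − 1)/(125/360) = 0.019995 → 2.00%.

2.00%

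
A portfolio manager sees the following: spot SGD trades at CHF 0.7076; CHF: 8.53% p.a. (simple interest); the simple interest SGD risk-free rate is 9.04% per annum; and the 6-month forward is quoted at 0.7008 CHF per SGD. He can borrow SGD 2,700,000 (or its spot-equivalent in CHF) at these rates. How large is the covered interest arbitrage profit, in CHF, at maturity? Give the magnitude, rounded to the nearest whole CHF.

CHF 14,318

T = 6/12 years.
Keep in SGD, deliver into the forward: 2,700,000·1.045200·0.7008 = CHF 1,977,685.63.
Swap to CHF now, deposit: 2,700,000·0.7076·1.042650 = CHF 1,992,003.68.
The quoted forward undervalues SGD, so borrow SGD, convert to CHF at spot, deposit the CHF at 8.53%, and buy SGD forward at 0.7008 to cover the loan.
Arbitrage profit = |1,977,685.63 − 1,992,003.68| = CHF 14,318.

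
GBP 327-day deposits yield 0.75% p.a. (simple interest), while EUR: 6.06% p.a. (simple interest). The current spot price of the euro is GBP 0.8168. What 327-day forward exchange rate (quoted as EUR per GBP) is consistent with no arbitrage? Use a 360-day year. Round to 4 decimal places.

T = 327/360 years.
GBP growth factor: 1 + 0.0075×327/360 = 1.0068125.
EUR growth factor: 1 + 0.0606×327/360 = 1.055045.
CIP: F = S · (grow GBP)/(grow EUR) = 0.8168 × 1.0068125/1.055045 = 0.7794591 GBP per EUR.
Quoted the other way: 1/0.7794591 = 1.2829 EUR per GBP.

1.2829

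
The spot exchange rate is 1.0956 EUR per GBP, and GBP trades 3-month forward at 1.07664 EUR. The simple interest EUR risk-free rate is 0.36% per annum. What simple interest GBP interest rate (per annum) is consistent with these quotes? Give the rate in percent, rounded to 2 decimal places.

7.41%

T = 3/12 years.
CIP gives F = S · g_EUR/g_GBP, so g_EUR/g_GBP = 1.07664/1.0956 = 0.9826944.
The EUR side grows by 1 + 0.0036×3/12 = 1.000900.
That pins the GBP growth at 1.0185262.
r = (1.0185262 − 1)/(3/12) = 0.074105 → 7.41%.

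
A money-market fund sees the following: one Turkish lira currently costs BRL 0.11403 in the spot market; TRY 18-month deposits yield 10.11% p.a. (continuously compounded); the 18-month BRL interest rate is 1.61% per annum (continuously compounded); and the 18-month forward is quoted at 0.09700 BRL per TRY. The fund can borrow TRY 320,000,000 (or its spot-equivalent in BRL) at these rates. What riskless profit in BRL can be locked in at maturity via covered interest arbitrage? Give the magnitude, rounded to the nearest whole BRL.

BRL 1,258,662

T = 18/12 years.
Keep in TRY, deliver into the forward: 320,000,000·1.1637528516·0.09700 = BRL 36,122,888.51.
Swap to BRL now, deposit: 320,000,000·0.11403·1.024443973 = BRL 37,381,550.80.
The quoted forward undervalues TRY, so borrow TRY, convert to BRL at spot, deposit the BRL at 1.61%, and buy TRY forward at 0.09700 to cover the loan.
Arbitrage profit = |36,122,888.51 − 37,381,550.80| = BRL 1,258,662.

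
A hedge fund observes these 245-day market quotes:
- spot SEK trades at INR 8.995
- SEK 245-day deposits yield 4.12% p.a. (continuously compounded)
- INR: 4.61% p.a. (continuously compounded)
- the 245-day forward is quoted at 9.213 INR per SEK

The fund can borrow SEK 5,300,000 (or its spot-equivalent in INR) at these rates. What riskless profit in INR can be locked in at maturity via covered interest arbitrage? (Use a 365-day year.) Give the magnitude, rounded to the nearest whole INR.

T = 245/365 years.
Route A — deposit SEK, sell forward: 5,300,000 × 1.0280407379 × 9.213 = INR 50,198,098.39.
Route B — convert at spot, deposit INR: 5,300,000 × 8.995 × 1.0314275728 = INR 49,171,762.39.
The quoted forward overvalues SEK, so borrow INR, buy SEK at spot, deposit the SEK at 4.12%, and sell the proceeds forward at 9.213.
Arbitrage profit = |50,198,098.39 − 49,171,762.39| = INR 1,026,336.

INR 1,026,336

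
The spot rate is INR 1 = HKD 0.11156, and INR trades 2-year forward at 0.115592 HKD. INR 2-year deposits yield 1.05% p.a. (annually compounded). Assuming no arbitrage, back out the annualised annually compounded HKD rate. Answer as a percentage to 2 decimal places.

T = 2 years.
F/S = 0.115592/0.11156 = 1.0361420 = (growth of HKD) / (growth of INR).
The INR side grows by (1 + 0.0105)^2 = 1.0211102.
So the HKD growth factor = 1.0580152.
r = 1.0580152^(1/2) − 1 = 0.028599 → 2.86%.

2.86%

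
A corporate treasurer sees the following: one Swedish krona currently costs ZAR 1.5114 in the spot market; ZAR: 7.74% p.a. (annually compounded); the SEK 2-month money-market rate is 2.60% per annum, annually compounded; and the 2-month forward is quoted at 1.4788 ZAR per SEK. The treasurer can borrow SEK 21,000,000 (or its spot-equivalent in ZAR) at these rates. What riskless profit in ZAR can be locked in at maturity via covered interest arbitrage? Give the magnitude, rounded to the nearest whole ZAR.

ZAR 948,290

T = 2/12 years.
Keep in SEK, deliver into the forward: 21,000,000·1.0042871213·1.4788 = ZAR 31,187,935.69.
Swap to ZAR now, deposit: 21,000,000·1.5114·1.0125026344 = ZAR 32,136,226.11.
The quoted forward undervalues SEK, so borrow SEK, convert to ZAR at spot, deposit the ZAR at 7.74%, and buy SEK forward at 1.4788 to cover the loan.
The gap between the two covered legs is ZAR 948,290.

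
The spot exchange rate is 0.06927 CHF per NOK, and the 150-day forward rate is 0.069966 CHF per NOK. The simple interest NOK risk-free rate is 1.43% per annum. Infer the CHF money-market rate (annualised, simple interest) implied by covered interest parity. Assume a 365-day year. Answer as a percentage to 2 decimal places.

T = 150/365 years.
F/S = 0.069966/0.06927 = 1.0100476 = (growth of CHF) / (growth of NOK).
The NOK side grows by 1 + 0.0143×150/365 = 1.0058767.
So the CHF growth factor = 1.0159833.
r = (1.0159833 − 1)/(150/365) = 0.038893 → 3.89%.

3.89%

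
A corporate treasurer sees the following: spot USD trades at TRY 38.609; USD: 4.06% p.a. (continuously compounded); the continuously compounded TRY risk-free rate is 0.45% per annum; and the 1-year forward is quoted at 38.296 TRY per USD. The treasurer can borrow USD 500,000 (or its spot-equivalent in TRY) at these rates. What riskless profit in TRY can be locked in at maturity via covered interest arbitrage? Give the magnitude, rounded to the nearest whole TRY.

TRY 549,840

T = 1 year.
Keep in USD, deliver into the forward: 500,000·1.041435448·38.296 = TRY 19,941,405.96.
Swap to TRY now, deposit: 500,000·38.609·1.0045101402 = TRY 19,391,566.00.
The quoted forward overvalues USD, so borrow TRY, buy USD at spot, deposit the USD at 4.06%, and sell the proceeds forward at 38.296.
Profit = 19,941,405.96 − 19,391,566.00 = TRY 549,840.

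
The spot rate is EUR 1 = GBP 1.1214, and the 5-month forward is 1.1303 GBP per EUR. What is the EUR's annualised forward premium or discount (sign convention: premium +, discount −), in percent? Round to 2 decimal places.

+1.90%

T = 5/12 years.
(F − S)/S = (1.1303 − 1.1214)/1.1214 = 0.0079365.
Annualise by dividing by T: 0.0079365 / (5/12) = 0.019048 → 1.90%.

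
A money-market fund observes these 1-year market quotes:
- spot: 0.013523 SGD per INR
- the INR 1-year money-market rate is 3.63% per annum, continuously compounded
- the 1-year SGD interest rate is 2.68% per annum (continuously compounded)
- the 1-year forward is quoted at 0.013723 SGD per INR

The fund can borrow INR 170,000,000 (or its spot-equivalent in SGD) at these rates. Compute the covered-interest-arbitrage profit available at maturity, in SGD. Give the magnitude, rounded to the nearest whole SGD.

SGD 57,797

T = 1 year.
Route A — deposit INR, sell forward: 170,000,000 × 1.03696689 × 0.013723 = SGD 2,419,150.43.
Route B — convert at spot, deposit SGD: 170,000,000 × 0.013523 × 1.02716235 = SGD 2,361,353.80.
The quoted forward overvalues INR, so borrow SGD, buy INR at spot, deposit the INR at 3.63%, and sell the proceeds forward at 0.013723.
Profit = 2,419,150.43 − 2,361,353.80 = SGD 57,797.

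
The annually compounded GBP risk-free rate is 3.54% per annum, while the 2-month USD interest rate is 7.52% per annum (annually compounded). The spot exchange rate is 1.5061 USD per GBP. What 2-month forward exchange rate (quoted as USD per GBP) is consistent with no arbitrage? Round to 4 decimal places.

T = 2/12 years.
Growth of 1 USD over T: (1 + 0.0752)^(2/12) = 1.0121578.
GBP growth factor: (1 + 0.0354)^(2/12) = 1.0058148.
CIP: F = S · (grow USD)/(grow GBP) = 1.5061 × 1.0121578/1.0058148 = 1.515598 USD per GBP.

1.5156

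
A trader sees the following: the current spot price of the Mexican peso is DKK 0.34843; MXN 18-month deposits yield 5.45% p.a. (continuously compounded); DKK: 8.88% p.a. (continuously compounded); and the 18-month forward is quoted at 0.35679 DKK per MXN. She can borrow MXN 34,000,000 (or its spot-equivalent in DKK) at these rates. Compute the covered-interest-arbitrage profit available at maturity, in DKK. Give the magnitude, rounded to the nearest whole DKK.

T = 18/12 years.
Invest the MXN and cover forward: 34,000,000 × 1.0851844798 × 0.35679 = DKK 13,164,221.00.
Convert at spot and invest in DKK: 34,000,000 × 0.34843 × 1.1424784712 = DKK 13,534,508.31.
The quoted forward undervalues MXN, so borrow MXN, convert to DKK at spot, deposit the DKK at 8.88%, and buy MXN forward at 0.35679 to cover the loan.
Profit = 13,534,508.31 − 13,164,221.00 = DKK 370,287.

DKK 370,287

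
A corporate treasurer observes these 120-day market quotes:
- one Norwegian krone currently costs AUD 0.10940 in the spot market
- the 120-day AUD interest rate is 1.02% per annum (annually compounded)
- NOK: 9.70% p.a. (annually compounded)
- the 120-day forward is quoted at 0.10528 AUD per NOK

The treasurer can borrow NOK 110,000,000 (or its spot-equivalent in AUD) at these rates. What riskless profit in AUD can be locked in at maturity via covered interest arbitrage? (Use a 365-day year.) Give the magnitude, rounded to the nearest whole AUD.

AUD 135,514

T = 120/365 years.
Keep in NOK, deliver into the forward: 110,000,000·1.0309049318·0.10528 = AUD 11,938,703.83.
Swap to AUD now, deposit: 110,000,000·0.10940·1.0033420097 = AUD 12,074,217.74.
The quoted forward undervalues NOK, so borrow NOK, convert to AUD at spot, deposit the AUD at 1.02%, and buy NOK forward at 0.10528 to cover the loan.
Arbitrage profit = |11,938,703.83 − 12,074,217.74| = AUD 135,514.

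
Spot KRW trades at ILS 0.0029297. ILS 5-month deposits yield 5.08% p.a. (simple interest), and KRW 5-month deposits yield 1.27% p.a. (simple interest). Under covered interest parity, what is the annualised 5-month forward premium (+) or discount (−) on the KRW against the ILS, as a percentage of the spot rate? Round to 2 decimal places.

T = 5/12 years.
CIP forward (ILS per KRW) = 0.0029297 × 1.0211667/1.0052917 = 0.0029759642.
(F − S)/S ÷ T = (0.0029759642 − 0.0029297)/0.0029297/(5/12) = 0.037899 → 3.79%.

+3.79%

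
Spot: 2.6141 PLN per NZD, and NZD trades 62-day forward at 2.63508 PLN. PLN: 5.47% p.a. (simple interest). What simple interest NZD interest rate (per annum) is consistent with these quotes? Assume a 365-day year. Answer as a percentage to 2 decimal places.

0.74%

T = 62/365 years.
CIP gives F = S · g_PLN/g_NZD, so g_PLN/g_NZD = 2.63508/2.6141 = 1.0080257.
The PLN side grows by 1 + 0.0547×62/365 = 1.0092915.
That pins the NZD growth at 1.0012557.
(1.0012557 − 1)/T = 0.007392, i.e. 0.74%.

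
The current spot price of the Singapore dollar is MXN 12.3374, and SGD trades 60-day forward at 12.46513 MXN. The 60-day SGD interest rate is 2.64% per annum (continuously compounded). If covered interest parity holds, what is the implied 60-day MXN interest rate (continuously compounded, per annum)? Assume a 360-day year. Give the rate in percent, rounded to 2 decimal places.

T = 60/360 years.
By CIP, F/S equals the MXN-to-SGD growth ratio: 12.46513/12.3374 = 1.0103531.
SGD growth factor: e^(0.0264×60/360) = 1.0044097.
That pins the MXN growth at 1.0148085.
r = ln(1.0148085)/(60/360) = 0.088200 → 8.82%.

8.82%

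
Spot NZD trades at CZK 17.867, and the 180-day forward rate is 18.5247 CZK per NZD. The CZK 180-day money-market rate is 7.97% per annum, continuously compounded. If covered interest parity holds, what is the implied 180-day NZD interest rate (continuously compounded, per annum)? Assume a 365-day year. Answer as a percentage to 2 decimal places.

T = 180/365 years.
CIP gives F = S · g_CZK/g_NZD, so g_CZK/g_NZD = 18.5247/17.867 = 1.0368109.
CZK growth factor: e^(0.0797×180/365) = 1.0400867.
So the NZD growth factor = 1.0031595.
r = ln(1.0031595)/(180/365) = 0.006397 → 0.64%.

0.64%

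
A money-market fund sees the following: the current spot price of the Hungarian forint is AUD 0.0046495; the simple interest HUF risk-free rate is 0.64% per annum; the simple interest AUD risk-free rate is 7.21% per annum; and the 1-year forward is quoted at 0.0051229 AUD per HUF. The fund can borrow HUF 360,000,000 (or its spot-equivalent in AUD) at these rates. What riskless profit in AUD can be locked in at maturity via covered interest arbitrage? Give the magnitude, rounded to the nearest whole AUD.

AUD 61,545

T = 1 year.
Keep in HUF, deliver into the forward: 360,000,000·1.006400·0.0051229 = AUD 1,856,047.16.
Swap to AUD now, deposit: 360,000,000·0.0046495·1.072100 = AUD 1,794,502.42.
The quoted forward overvalues HUF, so borrow AUD, buy HUF at spot, deposit the HUF at 0.64%, and sell the proceeds forward at 0.0051229.
The gap between the two covered legs is AUD 61,545.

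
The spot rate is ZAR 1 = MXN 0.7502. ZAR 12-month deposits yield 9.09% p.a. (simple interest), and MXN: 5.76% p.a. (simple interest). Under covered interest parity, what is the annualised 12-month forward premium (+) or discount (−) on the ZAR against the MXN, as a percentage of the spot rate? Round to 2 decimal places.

T = 1 year.
No-arbitrage forward: 0.7502 × 1.057600 / 1.090900 = 0.7273000 MXN/ZAR.
(F − S)/S ÷ T = (0.7273000 − 0.7502)/0.7502/1 = -0.030525 → -3.05%.

-3.05%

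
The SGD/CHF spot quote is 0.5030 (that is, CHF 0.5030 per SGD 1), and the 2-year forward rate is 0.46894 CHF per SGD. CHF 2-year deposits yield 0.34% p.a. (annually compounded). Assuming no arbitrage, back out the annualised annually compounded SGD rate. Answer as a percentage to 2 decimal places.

3.92%

T = 2 years.
By CIP, F/S equals the CHF-to-SGD growth ratio: 0.46894/0.503 = 0.9322863.
The CHF side grows by (1 + 0.0034)^2 = 1.0068116.
So the SGD growth factor = 1.0799382.
r = 1.0799382^(1/2) − 1 = 0.039201 → 3.92%.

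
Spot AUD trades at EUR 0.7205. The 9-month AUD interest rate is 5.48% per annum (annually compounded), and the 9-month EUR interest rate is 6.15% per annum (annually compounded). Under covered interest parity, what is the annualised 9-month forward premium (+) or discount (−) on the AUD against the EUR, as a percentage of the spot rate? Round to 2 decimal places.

T = 9/12 years.
F = S · g_EUR/g_AUD = 0.7205 × 1.0457792/1.0408247 = 0.7239297.
Annualised premium = (F − S)/S × (1/T) = (0.7239297 − 0.7205)/0.7205 ÷ (9/12) = 0.63%.

+0.63%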